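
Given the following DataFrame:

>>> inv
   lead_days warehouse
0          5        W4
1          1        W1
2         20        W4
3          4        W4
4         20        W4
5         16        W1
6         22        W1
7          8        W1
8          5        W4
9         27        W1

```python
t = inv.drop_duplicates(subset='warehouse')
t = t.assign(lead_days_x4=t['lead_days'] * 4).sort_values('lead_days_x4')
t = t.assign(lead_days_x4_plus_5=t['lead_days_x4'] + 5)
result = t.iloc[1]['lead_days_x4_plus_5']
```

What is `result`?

drop duplicate warehouse (keep=first):
   lead_days warehouse
0          5        W4
1          1        W1
add column lead_days_x4 = t['lead_days'] * 4:
   lead_days warehouse  lead_days_x4
0          5        W4            20
1          1        W1             4
sort by lead_days_x4:
   lead_days warehouse  lead_days_x4
1          1        W1             4
0          5        W4            20
add column lead_days_x4_plus_5 = t['lead_days_x4'] + 5:
   lead_days warehouse  lead_days_x4  lead_days_x4_plus_5
1          1        W1             4                    9
0          5        W4            20                   25

25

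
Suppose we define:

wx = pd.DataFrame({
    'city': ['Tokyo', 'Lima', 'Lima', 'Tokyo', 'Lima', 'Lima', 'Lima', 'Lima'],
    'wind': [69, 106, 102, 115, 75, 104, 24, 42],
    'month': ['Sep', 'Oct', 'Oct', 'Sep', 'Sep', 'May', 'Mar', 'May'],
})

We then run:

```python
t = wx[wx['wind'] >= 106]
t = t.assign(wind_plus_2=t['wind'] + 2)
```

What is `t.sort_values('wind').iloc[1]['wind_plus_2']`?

117

filter rows where wind >= 106:
    city  wind month
1   Lima   106   Oct
3  Tokyo   115   Sep
add column wind_plus_2 = t['wind'] + 2:
    city  wind month  wind_plus_2
1   Lima   106   Oct          108
3  Tokyo   115   Sep          117
sort by wind:
    city  wind month  wind_plus_2
1   Lima   106   Oct          108
3  Tokyo   115   Sep          117
So iloc[1]['wind_plus_2'] = 117.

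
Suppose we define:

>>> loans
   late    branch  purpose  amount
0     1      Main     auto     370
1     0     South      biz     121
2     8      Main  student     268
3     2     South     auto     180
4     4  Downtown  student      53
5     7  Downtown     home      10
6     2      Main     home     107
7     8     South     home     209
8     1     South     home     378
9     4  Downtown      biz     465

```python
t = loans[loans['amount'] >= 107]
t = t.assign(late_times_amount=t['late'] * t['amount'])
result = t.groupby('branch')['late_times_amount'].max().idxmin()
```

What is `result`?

filter rows where amount >= 107:
   late    branch  purpose  amount
0     1      Main     auto     370
1     0     South      biz     121
2     8      Main  student     268
3     2     South     auto     180
6     2      Main     home     107
7     8     South     home     209
8     1     South     home     378
9     4  Downtown      biz     465
add column late_times_amount = t['late'] * t['amount']:
   late    branch  purpose  amount  late_times_amount
0     1      Main     auto     370                370
1     0     South      biz     121                  0
2     8      Main  student     268               2144
3     2     South     auto     180                360
6     2      Main     home     107                214
7     8     South     home     209               1672
8     1     South     home     378                378
9     4  Downtown      biz     465               1860
group by branch, max of late_times_amount:
branch
Downtown    1860
Main        2144
South       1672
Name: late_times_amount, dtype: int64

South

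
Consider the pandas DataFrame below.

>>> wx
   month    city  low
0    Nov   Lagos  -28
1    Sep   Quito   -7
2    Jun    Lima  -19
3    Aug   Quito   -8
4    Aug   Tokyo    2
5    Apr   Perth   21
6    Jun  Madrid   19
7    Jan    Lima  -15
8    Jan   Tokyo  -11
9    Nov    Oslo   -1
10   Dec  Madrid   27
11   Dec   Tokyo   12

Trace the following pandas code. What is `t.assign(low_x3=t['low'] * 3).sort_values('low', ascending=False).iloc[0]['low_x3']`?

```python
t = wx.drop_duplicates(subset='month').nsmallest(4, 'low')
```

-24

drop duplicate month (keep=first):
   month    city  low
0    Nov   Lagos  -28
1    Sep   Quito   -7
2    Jun    Lima  -19
3    Aug   Quito   -8
5    Apr   Perth   21
7    Jan    Lima  -15
10   Dec  Madrid   27
take 4 rows with smallest low:
  month   city  low
0   Nov  Lagos  -28
2   Jun   Lima  -19
7   Jan   Lima  -15
3   Aug  Quito   -8
add column low_x3 = t['low'] * 3:
  month   city  low  low_x3
0   Nov  Lagos  -28     -84
2   Jun   Lima  -19     -57
7   Jan   Lima  -15     -45
3   Aug  Quito   -8     -24
sort by low descending:
  month   city  low  low_x3
3   Aug  Quito   -8     -24
7   Jan   Lima  -15     -45
2   Jun   Lima  -19     -57
0   Nov  Lagos  -28     -84
The value at position 0, column 'low_x3' is -24.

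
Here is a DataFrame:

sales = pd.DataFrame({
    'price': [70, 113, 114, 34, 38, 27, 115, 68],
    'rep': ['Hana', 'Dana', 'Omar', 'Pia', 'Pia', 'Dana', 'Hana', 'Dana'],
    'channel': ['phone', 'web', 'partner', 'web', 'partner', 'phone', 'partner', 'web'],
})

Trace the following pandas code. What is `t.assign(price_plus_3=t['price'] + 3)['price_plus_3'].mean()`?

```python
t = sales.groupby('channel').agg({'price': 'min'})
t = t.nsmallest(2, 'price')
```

33.5

group by channel, min of price:
         price
channel       
partner     38
phone       27
web         34
take 2 rows with smallest price:
         price
channel       
phone       27
web         34
add column price_plus_3 = t['price'] + 3:
         price  price_plus_3
channel                     
phone       27            30
web         34            37
mean of column 'price_plus_3' → 33.5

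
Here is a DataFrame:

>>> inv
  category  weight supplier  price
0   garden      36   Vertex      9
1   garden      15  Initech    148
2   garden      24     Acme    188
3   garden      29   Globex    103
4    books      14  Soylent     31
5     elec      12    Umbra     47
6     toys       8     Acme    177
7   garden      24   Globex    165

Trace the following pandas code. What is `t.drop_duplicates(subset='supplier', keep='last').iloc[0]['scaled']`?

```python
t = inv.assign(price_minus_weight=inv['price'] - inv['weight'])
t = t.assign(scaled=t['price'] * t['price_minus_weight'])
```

-243

add column price_minus_weight = inv['price'] - inv['weight']:
  category  weight supplier  price  price_minus_weight
0   garden      36   Vertex      9                 -27
1   garden      15  Initech    148                 133
2   garden      24     Acme    188                 164
3   garden      29   Globex    103                  74
4    books      14  Soylent     31                  17
5     elec      12    Umbra     47                  35
6     toys       8     Acme    177                 169
7   garden      24   Globex    165                 141
add column scaled = t['price'] * t['price_minus_weight']:
  category  weight supplier  price  price_minus_weight  scaled
0   garden      36   Vertex      9                 -27    -243
1   garden      15  Initech    148                 133   19684
2   garden      24     Acme    188                 164   30832
3   garden      29   Globex    103                  74    7622
4    books      14  Soylent     31                  17     527
5     elec      12    Umbra     47                  35    1645
6     toys       8     Acme    177                 169   29913
7   garden      24   Globex    165                 141   23265
drop duplicate supplier (keep=last):
  category  weight supplier  price  price_minus_weight  scaled
0   garden      36   Vertex      9                 -27    -243
1   garden      15  Initech    148                 133   19684
4    books      14  Soylent     31                  17     527
5     elec      12    Umbra     47                  35    1645
6     toys       8     Acme    177                 169   29913
7   garden      24   Globex    165                 141   23265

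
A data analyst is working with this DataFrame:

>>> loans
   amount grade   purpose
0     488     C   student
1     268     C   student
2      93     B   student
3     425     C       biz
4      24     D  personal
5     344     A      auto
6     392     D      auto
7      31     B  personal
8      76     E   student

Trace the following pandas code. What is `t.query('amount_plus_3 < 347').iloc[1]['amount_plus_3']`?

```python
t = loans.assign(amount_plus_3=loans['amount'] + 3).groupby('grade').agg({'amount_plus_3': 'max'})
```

79

add column amount_plus_3 = loans['amount'] + 3:
   amount grade   purpose  amount_plus_3
0     488     C   student            491
1     268     C   student            271
2      93     B   student             96
3     425     C       biz            428
4      24     D  personal             27
5     344     A      auto            347
6     392     D      auto            395
7      31     B  personal             34
8      76     E   student             79
group by grade, max of amount_plus_3:
       amount_plus_3
grade               
A                347
B                 96
C                491
D                395
E                 79
filter rows where amount_plus_3 < 347:
       amount_plus_3
grade               
B                 96
E                 79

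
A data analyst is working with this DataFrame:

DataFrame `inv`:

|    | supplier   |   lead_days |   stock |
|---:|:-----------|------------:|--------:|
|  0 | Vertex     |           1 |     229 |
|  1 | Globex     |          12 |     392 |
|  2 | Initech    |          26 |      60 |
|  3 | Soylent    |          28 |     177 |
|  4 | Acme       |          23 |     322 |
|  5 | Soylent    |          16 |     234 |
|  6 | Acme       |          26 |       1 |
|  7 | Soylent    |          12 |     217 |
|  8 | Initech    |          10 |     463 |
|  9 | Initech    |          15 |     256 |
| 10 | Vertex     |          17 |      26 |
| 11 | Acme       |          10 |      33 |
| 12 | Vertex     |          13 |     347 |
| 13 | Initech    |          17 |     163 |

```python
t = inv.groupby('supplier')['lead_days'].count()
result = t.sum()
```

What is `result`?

group by supplier, count of lead_days:
supplier
Acme       3
Globex     1
Initech    4
Soylent    3
Vertex     3
Name: lead_days, dtype: int64

14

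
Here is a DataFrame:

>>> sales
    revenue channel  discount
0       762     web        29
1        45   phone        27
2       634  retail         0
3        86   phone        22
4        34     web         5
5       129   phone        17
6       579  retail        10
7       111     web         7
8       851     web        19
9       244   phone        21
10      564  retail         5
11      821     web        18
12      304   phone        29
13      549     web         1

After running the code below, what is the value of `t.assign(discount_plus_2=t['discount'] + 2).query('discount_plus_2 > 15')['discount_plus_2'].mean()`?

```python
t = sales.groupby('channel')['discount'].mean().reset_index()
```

group by channel, mean of discount:
channel
phone     23.200000
retail     5.000000
web       13.166667
Name: discount, dtype: float64
reset_index():
  channel   discount
0   phone  23.200000
1  retail   5.000000
2     web  13.166667
add column discount_plus_2 = t['discount'] + 2:
  channel   discount  discount_plus_2
0   phone  23.200000        25.200000
1  retail   5.000000         7.000000
2     web  13.166667        15.166667
filter rows where discount_plus_2 > 15:
  channel   discount  discount_plus_2
0   phone  23.200000        25.200000
2     web  13.166667        15.166667

20.1833333333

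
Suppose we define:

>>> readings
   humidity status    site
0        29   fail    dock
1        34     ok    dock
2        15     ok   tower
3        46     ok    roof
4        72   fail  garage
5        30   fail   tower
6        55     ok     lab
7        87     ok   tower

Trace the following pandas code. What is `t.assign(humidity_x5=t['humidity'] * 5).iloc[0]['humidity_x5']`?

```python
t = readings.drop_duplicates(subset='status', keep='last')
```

150

drop duplicate status (keep=last):
   humidity status   site
5        30   fail  tower
7        87     ok  tower
add column humidity_x5 = t['humidity'] * 5:
   humidity status   site  humidity_x5
5        30   fail  tower          150
7        87     ok  tower          435
The value at position 0, column 'humidity_x5' is 150.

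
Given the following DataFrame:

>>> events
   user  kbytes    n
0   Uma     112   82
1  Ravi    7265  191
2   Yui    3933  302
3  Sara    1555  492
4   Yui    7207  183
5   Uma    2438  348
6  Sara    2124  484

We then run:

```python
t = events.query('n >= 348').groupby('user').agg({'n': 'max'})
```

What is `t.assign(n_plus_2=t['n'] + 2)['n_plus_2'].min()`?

filter rows where n >= 348:
   user  kbytes    n
3  Sara    1555  492
5   Uma    2438  348
6  Sara    2124  484
group by user, max of n:
        n
user     
Sara  492
Uma   348
add column n_plus_2 = t['n'] + 2:
        n  n_plus_2
user               
Sara  492       494
Uma   348       350
Finally, min of column 'n_plus_2' = 350.

350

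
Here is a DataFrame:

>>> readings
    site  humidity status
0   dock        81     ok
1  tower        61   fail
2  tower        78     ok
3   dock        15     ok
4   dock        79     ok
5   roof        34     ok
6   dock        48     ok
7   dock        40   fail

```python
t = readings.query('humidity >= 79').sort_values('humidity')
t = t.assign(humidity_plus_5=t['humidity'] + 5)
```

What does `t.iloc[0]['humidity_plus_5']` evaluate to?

filter rows where humidity >= 79:
   site  humidity status
0  dock        81     ok
4  dock        79     ok
sort by humidity:
   site  humidity status
4  dock        79     ok
0  dock        81     ok
add column humidity_plus_5 = t['humidity'] + 5:
   site  humidity status  humidity_plus_5
4  dock        79     ok               84
0  dock        81     ok               86
Then the value at position 0, column 'humidity_plus_5': 84

84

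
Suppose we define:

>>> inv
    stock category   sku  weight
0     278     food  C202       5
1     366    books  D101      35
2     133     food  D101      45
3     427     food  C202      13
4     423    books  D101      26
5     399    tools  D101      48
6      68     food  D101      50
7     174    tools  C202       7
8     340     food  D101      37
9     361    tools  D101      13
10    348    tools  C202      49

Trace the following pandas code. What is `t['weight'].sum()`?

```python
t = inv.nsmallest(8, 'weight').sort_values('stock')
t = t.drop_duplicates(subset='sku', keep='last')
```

take 8 rows with smallest weight:
   stock category   sku  weight
0    278     food  C202       5
7    174    tools  C202       7
3    427     food  C202      13
9    361    tools  D101      13
4    423    books  D101      26
1    366    books  D101      35
8    340     food  D101      37
2    133     food  D101      45
sort by stock:
   stock category   sku  weight
2    133     food  D101      45
7    174    tools  C202       7
0    278     food  C202       5
8    340     food  D101      37
9    361    tools  D101      13
1    366    books  D101      35
4    423    books  D101      26
3    427     food  C202      13
drop duplicate sku (keep=last):
   stock category   sku  weight
4    423    books  D101      26
3    427     food  C202      13
sum of column 'weight' → 39

39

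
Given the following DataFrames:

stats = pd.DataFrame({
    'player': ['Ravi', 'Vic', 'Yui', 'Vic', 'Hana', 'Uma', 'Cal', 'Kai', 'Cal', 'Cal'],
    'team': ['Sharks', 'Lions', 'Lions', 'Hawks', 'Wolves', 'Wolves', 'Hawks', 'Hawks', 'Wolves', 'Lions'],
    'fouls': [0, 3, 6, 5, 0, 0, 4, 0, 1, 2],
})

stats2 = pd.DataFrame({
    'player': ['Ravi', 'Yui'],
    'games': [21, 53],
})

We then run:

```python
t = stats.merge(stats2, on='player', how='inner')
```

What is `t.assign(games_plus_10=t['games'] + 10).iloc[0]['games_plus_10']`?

31

merge on 'player' (how='inner') → 2 rows:
  player    team  fouls  games
0   Ravi  Sharks      0     21
1    Yui   Lions      6     53
add column games_plus_10 = t['games'] + 10:
  player    team  fouls  games  games_plus_10
0   Ravi  Sharks      0     21             31
1    Yui   Lions      6     53             63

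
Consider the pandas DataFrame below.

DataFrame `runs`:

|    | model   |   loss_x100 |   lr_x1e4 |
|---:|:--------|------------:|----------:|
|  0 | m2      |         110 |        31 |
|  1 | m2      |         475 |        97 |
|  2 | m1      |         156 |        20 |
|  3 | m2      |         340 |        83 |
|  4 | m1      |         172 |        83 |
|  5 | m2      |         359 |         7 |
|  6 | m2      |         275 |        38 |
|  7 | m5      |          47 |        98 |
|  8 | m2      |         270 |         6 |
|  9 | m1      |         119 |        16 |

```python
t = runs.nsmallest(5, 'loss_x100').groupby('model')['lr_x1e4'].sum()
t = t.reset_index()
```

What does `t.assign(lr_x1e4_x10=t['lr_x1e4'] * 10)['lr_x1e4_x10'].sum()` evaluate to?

take 5 rows with smallest loss_x100:
  model  loss_x100  lr_x1e4
7    m5         47       98
0    m2        110       31
9    m1        119       16
2    m1        156       20
4    m1        172       83
group by model, sum of lr_x1e4:
model
m1    119
m2     31
m5     98
Name: lr_x1e4, dtype: int64
reset_index():
  model  lr_x1e4
0    m1      119
1    m2       31
2    m5       98
add column lr_x1e4_x10 = t['lr_x1e4'] * 10:
  model  lr_x1e4  lr_x1e4_x10
0    m1      119         1190
1    m2       31          310
2    m5       98          980

2480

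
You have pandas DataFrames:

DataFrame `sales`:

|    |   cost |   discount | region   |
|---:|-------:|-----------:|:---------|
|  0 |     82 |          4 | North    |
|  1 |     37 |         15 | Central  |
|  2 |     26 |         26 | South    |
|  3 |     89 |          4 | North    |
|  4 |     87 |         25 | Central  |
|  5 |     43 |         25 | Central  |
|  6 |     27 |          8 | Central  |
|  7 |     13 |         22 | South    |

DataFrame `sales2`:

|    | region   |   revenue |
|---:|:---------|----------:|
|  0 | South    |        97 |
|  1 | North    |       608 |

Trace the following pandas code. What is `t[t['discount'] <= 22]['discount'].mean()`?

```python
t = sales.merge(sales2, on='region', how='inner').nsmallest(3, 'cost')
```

merge on 'region' (how='inner') → 4 rows:
   cost  discount region  revenue
0    82         4  North      608
1    26        26  South       97
2    89         4  North      608
3    13        22  South       97
take 3 rows with smallest cost:
   cost  discount region  revenue
3    13        22  South       97
1    26        26  South       97
0    82         4  North      608
filter rows where discount <= 22:
   cost  discount region  revenue
3    13        22  South       97
0    82         4  North      608
Taking the mean of column 'discount' gives 13.0.

13.0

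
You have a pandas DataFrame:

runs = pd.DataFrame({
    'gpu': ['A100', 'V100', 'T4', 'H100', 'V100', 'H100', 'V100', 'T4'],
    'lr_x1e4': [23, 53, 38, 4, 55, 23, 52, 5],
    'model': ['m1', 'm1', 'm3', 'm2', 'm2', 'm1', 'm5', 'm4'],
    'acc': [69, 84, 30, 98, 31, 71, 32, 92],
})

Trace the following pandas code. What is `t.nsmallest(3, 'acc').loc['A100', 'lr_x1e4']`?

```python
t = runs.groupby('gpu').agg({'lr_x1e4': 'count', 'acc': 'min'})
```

1

group by gpu: count(lr_x1e4), min(acc):
      lr_x1e4  acc
gpu               
A100        1   69
H100        2   71
T4          2   30
V100        3   31
take 3 rows with smallest acc:
      lr_x1e4  acc
gpu               
T4          2   30
V100        3   31
A100        1   69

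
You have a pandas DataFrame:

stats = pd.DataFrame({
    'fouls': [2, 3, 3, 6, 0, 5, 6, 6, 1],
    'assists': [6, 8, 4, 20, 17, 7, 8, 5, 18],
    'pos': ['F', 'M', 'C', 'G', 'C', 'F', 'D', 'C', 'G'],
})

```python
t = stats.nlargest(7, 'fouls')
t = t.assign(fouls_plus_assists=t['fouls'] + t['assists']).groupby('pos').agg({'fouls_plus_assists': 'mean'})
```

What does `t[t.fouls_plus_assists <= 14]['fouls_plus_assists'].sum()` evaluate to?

take 7 rows with largest fouls:
   fouls  assists pos
3      6       20   G
6      6        8   D
7      6        5   C
5      5        7   F
1      3        8   M
2      3        4   C
0      2        6   F
add column fouls_plus_assists = t['fouls'] + t['assists']:
   fouls  assists pos  fouls_plus_assists
3      6       20   G                  26
6      6        8   D                  14
7      6        5   C                  11
5      5        7   F                  12
1      3        8   M                  11
2      3        4   C                   7
0      2        6   F                   8
group by pos, mean of fouls_plus_assists:
     fouls_plus_assists
pos                    
C                   9.0
D                  14.0
F                  10.0
G                  26.0
M                  11.0
filter rows where fouls_plus_assists <= 14:
     fouls_plus_assists
pos                    
C                   9.0
D                  14.0
F                  10.0
M                  11.0
Taking the sum of column 'fouls_plus_assists' gives 44.0.

44.0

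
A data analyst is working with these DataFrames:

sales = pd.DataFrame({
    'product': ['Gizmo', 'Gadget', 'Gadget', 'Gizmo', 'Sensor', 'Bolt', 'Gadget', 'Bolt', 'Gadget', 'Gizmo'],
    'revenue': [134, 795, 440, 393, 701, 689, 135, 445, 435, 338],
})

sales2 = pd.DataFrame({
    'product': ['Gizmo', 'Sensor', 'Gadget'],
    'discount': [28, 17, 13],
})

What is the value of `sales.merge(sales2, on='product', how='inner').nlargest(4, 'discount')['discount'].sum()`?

101

merge on 'product' (how='inner') → 8 rows:
  product  revenue  discount
0   Gizmo      134        28
1  Gadget      795        13
2  Gadget      440        13
3   Gizmo      393        28
4  Sensor      701        17
5  Gadget      135        13
6  Gadget      435        13
7   Gizmo      338        28
take 4 rows with largest discount:
  product  revenue  discount
0   Gizmo      134        28
3   Gizmo      393        28
7   Gizmo      338        28
4  Sensor      701        17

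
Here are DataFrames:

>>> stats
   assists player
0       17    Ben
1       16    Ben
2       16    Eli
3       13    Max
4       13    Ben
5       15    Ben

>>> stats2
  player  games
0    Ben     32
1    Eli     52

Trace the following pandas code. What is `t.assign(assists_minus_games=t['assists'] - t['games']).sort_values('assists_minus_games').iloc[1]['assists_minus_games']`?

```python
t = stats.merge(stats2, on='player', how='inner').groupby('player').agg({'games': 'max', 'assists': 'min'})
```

merge on 'player' (how='inner') → 5 rows:
   assists player  games
0       17    Ben     32
1       16    Ben     32
2       16    Eli     52
3       13    Ben     32
4       15    Ben     32
group by player: max(games), min(assists):
        games  assists
player                
Ben        32       13
Eli        52       16
add column assists_minus_games = t['assists'] - t['games']:
        games  assists  assists_minus_games
player                                     
Ben        32       13                  -19
Eli        52       16                  -36
sort by assists_minus_games:
        games  assists  assists_minus_games
player                                     
Eli        52       16                  -36
Ben        32       13                  -19

-19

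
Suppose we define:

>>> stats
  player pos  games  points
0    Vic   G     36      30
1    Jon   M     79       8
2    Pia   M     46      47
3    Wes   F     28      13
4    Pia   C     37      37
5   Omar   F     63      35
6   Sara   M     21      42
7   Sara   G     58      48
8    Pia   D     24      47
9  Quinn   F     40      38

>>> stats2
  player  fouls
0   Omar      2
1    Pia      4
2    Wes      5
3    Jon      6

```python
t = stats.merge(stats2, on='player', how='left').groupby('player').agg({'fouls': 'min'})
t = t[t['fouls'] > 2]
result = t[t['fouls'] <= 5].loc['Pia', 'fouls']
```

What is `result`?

4.0

merge on 'player' (how='left') → 10 rows:
  player pos  games  points  fouls
0    Vic   G     36      30    NaN
1    Jon   M     79       8    6.0
2    Pia   M     46      47    4.0
3    Wes   F     28      13    5.0
4    Pia   C     37      37    4.0
5   Omar   F     63      35    2.0
6   Sara   M     21      42    NaN
7   Sara   G     58      48    NaN
8    Pia   D     24      47    4.0
9  Quinn   F     40      38    NaN
group by player, min of fouls:
        fouls
player       
Jon       6.0
Omar      2.0
Pia       4.0
Quinn     NaN
Sara      NaN
Vic       NaN
Wes       5.0
filter rows where fouls > 2:
        fouls
player       
Jon       6.0
Pia       4.0
Wes       5.0
filter rows where fouls <= 5:
        fouls
player       
Pia       4.0
Wes       5.0
Taking the value at row 'Pia', column 'fouls' gives 4.0.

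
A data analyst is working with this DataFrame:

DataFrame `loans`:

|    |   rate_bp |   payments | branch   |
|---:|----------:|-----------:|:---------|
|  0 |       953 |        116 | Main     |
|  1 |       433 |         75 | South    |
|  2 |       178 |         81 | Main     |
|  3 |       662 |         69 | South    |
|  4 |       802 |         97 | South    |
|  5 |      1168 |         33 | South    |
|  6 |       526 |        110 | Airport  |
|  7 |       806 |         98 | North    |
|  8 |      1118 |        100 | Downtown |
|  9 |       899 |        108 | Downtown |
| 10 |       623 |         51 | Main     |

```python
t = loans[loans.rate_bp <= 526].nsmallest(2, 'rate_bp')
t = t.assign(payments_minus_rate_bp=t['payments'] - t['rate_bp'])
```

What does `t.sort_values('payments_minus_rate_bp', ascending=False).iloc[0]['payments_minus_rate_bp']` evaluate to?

filter rows where rate_bp <= 526:
   rate_bp  payments   branch
1      433        75    South
2      178        81     Main
6      526       110  Airport
take 2 rows with smallest rate_bp:
   rate_bp  payments branch
2      178        81   Main
1      433        75  South
add column payments_minus_rate_bp = t['payments'] - t['rate_bp']:
   rate_bp  payments branch  payments_minus_rate_bp
2      178        81   Main                     -97
1      433        75  South                    -358
sort by payments_minus_rate_bp descending:
   rate_bp  payments branch  payments_minus_rate_bp
2      178        81   Main                     -97
1      433        75  South                    -358

-97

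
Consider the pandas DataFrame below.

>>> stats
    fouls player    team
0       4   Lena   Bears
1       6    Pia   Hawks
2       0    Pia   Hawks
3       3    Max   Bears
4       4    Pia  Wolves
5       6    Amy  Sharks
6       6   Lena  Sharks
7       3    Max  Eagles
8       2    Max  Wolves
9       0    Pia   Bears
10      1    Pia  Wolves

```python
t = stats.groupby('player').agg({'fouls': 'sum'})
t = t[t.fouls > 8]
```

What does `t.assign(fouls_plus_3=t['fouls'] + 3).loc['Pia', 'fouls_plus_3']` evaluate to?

14

group by player, sum of fouls:
        fouls
player       
Amy         6
Lena       10
Max         8
Pia        11
filter rows where fouls > 8:
        fouls
player       
Lena       10
Pia        11
add column fouls_plus_3 = t['fouls'] + 3:
        fouls  fouls_plus_3
player                     
Lena       10            13
Pia        11            14
Hence 14.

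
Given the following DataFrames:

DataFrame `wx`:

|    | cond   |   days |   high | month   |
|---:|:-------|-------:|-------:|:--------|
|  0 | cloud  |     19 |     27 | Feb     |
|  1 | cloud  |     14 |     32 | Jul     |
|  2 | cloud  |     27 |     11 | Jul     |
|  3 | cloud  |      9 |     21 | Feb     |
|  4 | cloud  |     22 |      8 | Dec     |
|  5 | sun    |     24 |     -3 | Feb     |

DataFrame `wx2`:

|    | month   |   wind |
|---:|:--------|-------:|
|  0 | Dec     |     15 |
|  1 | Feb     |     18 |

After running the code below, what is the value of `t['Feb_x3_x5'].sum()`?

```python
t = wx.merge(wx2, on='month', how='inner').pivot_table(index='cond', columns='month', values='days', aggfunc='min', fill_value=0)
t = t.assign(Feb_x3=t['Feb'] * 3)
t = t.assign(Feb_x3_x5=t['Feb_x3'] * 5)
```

merge on 'month' (how='inner') → 4 rows:
    cond  days  high month  wind
0  cloud    19    27   Feb    18
1  cloud     9    21   Feb    18
2  cloud    22     8   Dec    15
3    sun    24    -3   Feb    18
pivot: rows=cond, cols=month, min(days):
month  Dec  Feb
cond           
cloud   22    9
sun      0   24
add column Feb_x3 = t['Feb'] * 3:
month  Dec  Feb  Feb_x3
cond                   
cloud   22    9      27
sun      0   24      72
add column Feb_x3_x5 = t['Feb_x3'] * 5:
month  Dec  Feb  Feb_x3  Feb_x3_x5
cond                              
cloud   22    9      27        135
sun      0   24      72        360
So sum() = 495.

495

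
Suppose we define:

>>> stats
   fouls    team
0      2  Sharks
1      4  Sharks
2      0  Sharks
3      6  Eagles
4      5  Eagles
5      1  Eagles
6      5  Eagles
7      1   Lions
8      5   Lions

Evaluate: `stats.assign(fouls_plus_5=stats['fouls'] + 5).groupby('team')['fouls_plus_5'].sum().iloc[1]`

add column fouls_plus_5 = stats['fouls'] + 5:
   fouls    team  fouls_plus_5
0      2  Sharks             7
1      4  Sharks             9
2      0  Sharks             5
3      6  Eagles            11
4      5  Eagles            10
5      1  Eagles             6
6      5  Eagles            10
7      1   Lions             6
8      5   Lions            10
group by team, sum of fouls_plus_5:
team
Eagles    37
Lions     16
Sharks    21
Name: fouls_plus_5, dtype: int64
Reading off the value at position 1, we get 16.

16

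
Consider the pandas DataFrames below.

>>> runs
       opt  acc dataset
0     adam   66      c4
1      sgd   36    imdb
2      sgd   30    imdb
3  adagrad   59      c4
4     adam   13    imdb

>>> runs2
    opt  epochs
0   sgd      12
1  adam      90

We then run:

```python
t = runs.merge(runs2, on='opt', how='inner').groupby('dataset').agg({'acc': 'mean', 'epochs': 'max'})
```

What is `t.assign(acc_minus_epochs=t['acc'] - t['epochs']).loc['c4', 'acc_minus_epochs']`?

-24.0

merge on 'opt' (how='inner') → 4 rows:
    opt  acc dataset  epochs
0  adam   66      c4      90
1   sgd   36    imdb      12
2   sgd   30    imdb      12
3  adam   13    imdb      90
group by dataset: mean(acc), max(epochs):
               acc  epochs
dataset                   
c4       66.000000      90
imdb     26.333333      90
add column acc_minus_epochs = t['acc'] - t['epochs']:
               acc  epochs  acc_minus_epochs
dataset                                     
c4       66.000000      90        -24.000000
imdb     26.333333      90        -63.666667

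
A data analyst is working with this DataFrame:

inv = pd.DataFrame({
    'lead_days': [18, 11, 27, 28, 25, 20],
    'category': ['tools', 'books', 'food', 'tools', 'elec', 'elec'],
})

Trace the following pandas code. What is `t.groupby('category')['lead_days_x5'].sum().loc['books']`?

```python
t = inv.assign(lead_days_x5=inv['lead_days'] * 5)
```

add column lead_days_x5 = inv['lead_days'] * 5:
   lead_days category  lead_days_x5
0         18    tools            90
1         11    books            55
2         27     food           135
3         28    tools           140
4         25     elec           125
5         20     elec           100
group by category, sum of lead_days_x5:
category
books     55
elec     225
food     135
tools    230
Name: lead_days_x5, dtype: int64
Then the value at index 'books': 55

55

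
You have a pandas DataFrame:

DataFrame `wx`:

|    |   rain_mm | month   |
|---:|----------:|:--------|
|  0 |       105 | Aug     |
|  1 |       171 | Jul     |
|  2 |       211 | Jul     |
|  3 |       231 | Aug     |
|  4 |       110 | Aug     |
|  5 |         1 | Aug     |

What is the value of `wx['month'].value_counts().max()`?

value_counts of month:
month
Aug    4
Jul    2
Name: count, dtype: int64
Then the max of the resulting series: 4

4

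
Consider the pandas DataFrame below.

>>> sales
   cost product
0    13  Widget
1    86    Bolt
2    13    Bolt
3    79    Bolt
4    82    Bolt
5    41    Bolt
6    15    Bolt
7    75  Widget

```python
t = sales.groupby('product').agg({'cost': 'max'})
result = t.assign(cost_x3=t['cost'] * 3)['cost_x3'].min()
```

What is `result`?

225

group by product, max of cost:
         cost
product      
Bolt       86
Widget     75
add column cost_x3 = t['cost'] * 3:
         cost  cost_x3
product               
Bolt       86      258
Widget     75      225
Taking the min of column 'cost_x3' gives 225.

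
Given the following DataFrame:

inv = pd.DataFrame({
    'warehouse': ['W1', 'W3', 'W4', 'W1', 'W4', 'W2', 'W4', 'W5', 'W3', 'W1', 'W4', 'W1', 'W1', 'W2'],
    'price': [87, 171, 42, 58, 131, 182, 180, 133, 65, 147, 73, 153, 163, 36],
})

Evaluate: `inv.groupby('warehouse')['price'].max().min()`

group by warehouse, max of price:
warehouse
W1    163
W2    182
W3    171
W4    180
W5    133
Name: price, dtype: int64
min of the resulting series → 133

133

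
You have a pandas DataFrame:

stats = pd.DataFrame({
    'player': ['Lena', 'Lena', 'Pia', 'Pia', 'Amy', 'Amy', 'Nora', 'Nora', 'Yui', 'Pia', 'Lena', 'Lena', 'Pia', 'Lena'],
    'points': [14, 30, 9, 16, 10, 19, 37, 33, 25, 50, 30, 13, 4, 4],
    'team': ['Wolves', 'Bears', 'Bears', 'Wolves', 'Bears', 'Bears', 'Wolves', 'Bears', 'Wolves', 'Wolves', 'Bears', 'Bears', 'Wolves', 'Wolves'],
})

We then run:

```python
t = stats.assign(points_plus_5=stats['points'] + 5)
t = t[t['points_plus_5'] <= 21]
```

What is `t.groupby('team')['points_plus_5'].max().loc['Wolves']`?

add column points_plus_5 = stats['points'] + 5:
   player  points    team  points_plus_5
0    Lena      14  Wolves             19
1    Lena      30   Bears             35
2     Pia       9   Bears             14
3     Pia      16  Wolves             21
4     Amy      10   Bears             15
5     Amy      19   Bears             24
6    Nora      37  Wolves             42
7    Nora      33   Bears             38
8     Yui      25  Wolves             30
9     Pia      50  Wolves             55
10   Lena      30   Bears             35
11   Lena      13   Bears             18
12    Pia       4  Wolves              9
13   Lena       4  Wolves              9
filter rows where points_plus_5 <= 21:
   player  points    team  points_plus_5
0    Lena      14  Wolves             19
2     Pia       9   Bears             14
3     Pia      16  Wolves             21
4     Amy      10   Bears             15
11   Lena      13   Bears             18
12    Pia       4  Wolves              9
13   Lena       4  Wolves              9
group by team, max of points_plus_5:
team
Bears     18
Wolves    21
Name: points_plus_5, dtype: int64

21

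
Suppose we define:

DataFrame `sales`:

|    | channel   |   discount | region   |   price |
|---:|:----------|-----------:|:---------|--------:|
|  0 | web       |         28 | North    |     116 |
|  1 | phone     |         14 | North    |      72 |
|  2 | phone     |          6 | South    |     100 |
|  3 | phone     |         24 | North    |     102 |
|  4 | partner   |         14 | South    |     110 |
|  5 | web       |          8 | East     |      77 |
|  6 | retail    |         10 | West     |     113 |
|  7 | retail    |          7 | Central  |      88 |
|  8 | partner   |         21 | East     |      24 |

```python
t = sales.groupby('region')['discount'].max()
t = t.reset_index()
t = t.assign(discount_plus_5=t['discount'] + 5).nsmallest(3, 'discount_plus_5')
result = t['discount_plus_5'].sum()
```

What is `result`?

46

group by region, max of discount:
region
Central     7
East       21
North      28
South      14
West       10
Name: discount, dtype: int64
reset_index():
    region  discount
0  Central         7
1     East        21
2    North        28
3    South        14
4     West        10
add column discount_plus_5 = t['discount'] + 5:
    region  discount  discount_plus_5
0  Central         7               12
1     East        21               26
2    North        28               33
3    South        14               19
4     West        10               15
take 3 rows with smallest discount_plus_5:
    region  discount  discount_plus_5
0  Central         7               12
4     West        10               15
3    South        14               19
Hence 46.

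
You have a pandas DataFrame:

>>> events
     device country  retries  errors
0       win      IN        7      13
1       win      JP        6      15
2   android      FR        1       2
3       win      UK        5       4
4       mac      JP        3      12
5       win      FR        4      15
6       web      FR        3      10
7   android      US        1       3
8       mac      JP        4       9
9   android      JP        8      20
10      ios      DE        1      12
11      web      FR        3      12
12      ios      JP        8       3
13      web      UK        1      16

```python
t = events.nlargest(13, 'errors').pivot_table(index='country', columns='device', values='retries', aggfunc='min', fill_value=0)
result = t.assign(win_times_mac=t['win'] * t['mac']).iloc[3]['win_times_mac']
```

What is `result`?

take 13 rows with largest errors:
     device country  retries  errors
9   android      JP        8      20
13      web      UK        1      16
1       win      JP        6      15
5       win      FR        4      15
0       win      IN        7      13
4       mac      JP        3      12
10      ios      DE        1      12
11      web      FR        3      12
6       web      FR        3      10
8       mac      JP        4       9
3       win      UK        5       4
7   android      US        1       3
12      ios      JP        8       3
pivot: rows=country, cols=device, min(retries):
device   android  ios  mac  web  win
country                             
DE             0    1    0    0    0
FR             0    0    0    3    4
IN             0    0    0    0    7
JP             8    8    3    0    6
UK             0    0    0    1    5
US             1    0    0    0    0
add column win_times_mac = t['win'] * t['mac']:
device   android  ios  mac  web  win  win_times_mac
country                                            
DE             0    1    0    0    0              0
FR             0    0    0    3    4              0
IN             0    0    0    0    7              0
JP             8    8    3    0    6             18
UK             0    0    0    1    5              0
US             1    0    0    0    0              0

18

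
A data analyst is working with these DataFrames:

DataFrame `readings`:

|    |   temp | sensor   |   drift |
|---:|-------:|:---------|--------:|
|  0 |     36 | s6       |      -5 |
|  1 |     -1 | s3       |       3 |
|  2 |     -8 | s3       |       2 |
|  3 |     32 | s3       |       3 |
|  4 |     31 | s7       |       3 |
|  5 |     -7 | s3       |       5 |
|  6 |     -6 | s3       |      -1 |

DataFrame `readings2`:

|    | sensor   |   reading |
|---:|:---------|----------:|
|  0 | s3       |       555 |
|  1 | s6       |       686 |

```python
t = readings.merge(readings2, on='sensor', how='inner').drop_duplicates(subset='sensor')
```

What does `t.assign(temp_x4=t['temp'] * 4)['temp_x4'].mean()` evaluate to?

70.0

merge on 'sensor' (how='inner') → 6 rows:
   temp sensor  drift  reading
0    36     s6     -5      686
1    -1     s3      3      555
2    -8     s3      2      555
3    32     s3      3      555
4    -7     s3      5      555
5    -6     s3     -1      555
drop duplicate sensor (keep=first):
   temp sensor  drift  reading
0    36     s6     -5      686
1    -1     s3      3      555
add column temp_x4 = t['temp'] * 4:
   temp sensor  drift  reading  temp_x4
0    36     s6     -5      686      144
1    -1     s3      3      555       -4
Taking the mean of column 'temp_x4' gives 70.0.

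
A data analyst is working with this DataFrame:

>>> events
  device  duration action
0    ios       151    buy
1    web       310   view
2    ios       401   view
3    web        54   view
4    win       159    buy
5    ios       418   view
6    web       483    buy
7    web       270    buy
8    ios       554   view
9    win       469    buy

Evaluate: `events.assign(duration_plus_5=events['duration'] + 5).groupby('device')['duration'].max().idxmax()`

add column duration_plus_5 = events['duration'] + 5:
  device  duration action  duration_plus_5
0    ios       151    buy              156
1    web       310   view              315
2    ios       401   view              406
3    web        54   view               59
4    win       159    buy              164
5    ios       418   view              423
6    web       483    buy              488
7    web       270    buy              275
8    ios       554   view              559
9    win       469    buy              474
group by device, max of duration:
device
ios    554
web    483
win    469
Name: duration, dtype: int64
The label with the largest value is ios.

ios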